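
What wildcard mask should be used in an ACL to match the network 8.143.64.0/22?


Subnet mask: 255.255.252.0
Wildcard = 255.255.255.255 - subnet mask
255 - 255 = 0
255 - 255 = 0
255 - 252 = 3
255 - 0 = 255
Wildcard: 0.0.3.255


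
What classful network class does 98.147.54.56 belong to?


First octet: 98
Binary: 01100010
0xxxxxxx -> Class A (1-126)
Class A, default mask 255.0.0.0 (/8)


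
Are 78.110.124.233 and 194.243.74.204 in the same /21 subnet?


Mask: 255.255.248.0
78.110.124.233 AND mask = 78.110.120.0
194.243.74.204 AND mask = 194.243.72.0
No, different subnets (78.110.120.0 vs 194.243.72.0)


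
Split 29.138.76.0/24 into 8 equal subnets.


New prefix = 24 + 3 = 27
Each subnet has 32 addresses
  29.138.76.0/27
  29.138.76.32/27
  29.138.76.64/27
  29.138.76.96/27
  29.138.76.128/27
  29.138.76.160/27
  29.138.76.192/27
  29.138.76.224/27
Subnets: 29.138.76.0/27, 29.138.76.32/27, 29.138.76.64/27, 29.138.76.96/27, 29.138.76.128/27, 29.138.76.160/27, 29.138.76.192/27, 29.138.76.224/27


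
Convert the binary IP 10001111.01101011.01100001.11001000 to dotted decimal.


10001111 = 143
01101011 = 107
01100001 = 97
11001000 = 200
IP: 143.107.97.200


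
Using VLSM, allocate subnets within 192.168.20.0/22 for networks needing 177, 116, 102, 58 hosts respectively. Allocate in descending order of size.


177 hosts -> /24 (254 usable): 192.168.20.0/24
116 hosts -> /25 (126 usable): 192.168.21.0/25
102 hosts -> /25 (126 usable): 192.168.21.128/25
58 hosts -> /26 (62 usable): 192.168.22.0/26
Allocation: 192.168.20.0/24 (177 hosts, 254 usable); 192.168.21.0/25 (116 hosts, 126 usable); 192.168.21.128/25 (102 hosts, 126 usable); 192.168.22.0/26 (58 hosts, 62 usable)


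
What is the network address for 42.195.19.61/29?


IP:   00101010.11000011.00010011.00111101
Mask: 11111111.11111111.11111111.11111000
AND operation:
Net:  00101010.11000011.00010011.00111000
Network: 42.195.19.56/29


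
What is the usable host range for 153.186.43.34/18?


Network: 153.186.0.0
Broadcast: 153.186.63.255
First usable = network + 1
Last usable = broadcast - 1
Range: 153.186.0.1 to 153.186.63.254


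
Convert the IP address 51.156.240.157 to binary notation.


51 = 00110011
156 = 10011100
240 = 11110000
157 = 10011101
Binary: 00110011.10011100.11110000.10011101


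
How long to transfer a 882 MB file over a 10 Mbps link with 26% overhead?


Effective throughput = 10 * (1 - 26/100) = 7.4 Mbps
File size in Mb = 882 * 8 = 7056 Mb
Time = 7056 / 7.4
Time = 953.5135 seconds


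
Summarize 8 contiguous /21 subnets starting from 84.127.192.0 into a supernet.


Original prefix: /21
Number of subnets: 8 = 2^3
New prefix = 21 - 3 = 18
Supernet: 84.127.192.0/18


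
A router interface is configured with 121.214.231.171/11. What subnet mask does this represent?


/11 means 11 network bits, 21 host bits
Binary: 11111111111000000000000000000000
Mask: 255.224.0.0


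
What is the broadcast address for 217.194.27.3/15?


Network: 217.194.0.0/15
Host bits = 17
Set all host bits to 1:
Broadcast: 217.195.255.255


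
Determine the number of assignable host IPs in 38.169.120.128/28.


Host bits = 32 - 28 = 4
Total addresses = 2^4 = 16
Usable = total - 2 (network and broadcast)
Usable hosts: 14


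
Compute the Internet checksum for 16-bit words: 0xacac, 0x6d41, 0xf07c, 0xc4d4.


Sum all words (with carry folding):
+ 0xacac = 0xacac
+ 0x6d41 = 0x19ee
+ 0xf07c = 0x0a6b
+ 0xc4d4 = 0xcf3f
One's complement: ~0xcf3f
Checksum = 0x30c0


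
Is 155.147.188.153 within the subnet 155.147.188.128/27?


Subnet network: 155.147.188.128
Test IP AND mask: 155.147.188.128
Yes, 155.147.188.153 is in 155.147.188.128/27


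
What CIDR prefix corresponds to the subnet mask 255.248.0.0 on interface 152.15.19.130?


Binary: 11111111.11111000.00000000.00000000
Count leading 1s
Prefix: /13


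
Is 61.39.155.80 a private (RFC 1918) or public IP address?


RFC 1918 private ranges:
  10.0.0.0/8 (10.0.0.0 - 10.255.255.255)
  172.16.0.0/12 (172.16.0.0 - 172.31.255.255)
  192.168.0.0/16 (192.168.0.0 - 192.168.255.255)
Public (not in any RFC 1918 range)


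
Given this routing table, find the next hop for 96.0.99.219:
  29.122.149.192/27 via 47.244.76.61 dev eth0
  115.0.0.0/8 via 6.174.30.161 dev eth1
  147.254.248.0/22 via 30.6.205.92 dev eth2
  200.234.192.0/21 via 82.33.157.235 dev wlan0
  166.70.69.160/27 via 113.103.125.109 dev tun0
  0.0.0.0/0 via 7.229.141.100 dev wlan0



Longest prefix match for 96.0.99.219:
  /27 29.122.149.192: no
  /8 115.0.0.0: no
  /22 147.254.248.0: no
  /21 200.234.192.0: no
  /27 166.70.69.160: no
  /0 0.0.0.0: MATCH
Selected: next-hop 7.229.141.100 via wlan0 (matched /0)


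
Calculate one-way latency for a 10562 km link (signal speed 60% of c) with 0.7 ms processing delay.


Speed = 0.6 * 3e5 km/s = 180000 km/s
Propagation delay = 10562 / 180000 = 0.0587 s = 58.6778 ms
Processing delay = 0.7 ms
Total one-way latency = 59.3778 ms


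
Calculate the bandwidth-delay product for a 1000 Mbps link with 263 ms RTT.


BDP = bandwidth * RTT
= 1000 Mbps * 263 ms
= 1000 * 1e6 * 263 / 1000 bits
= 263000000 bits
= 32875000 bytes
= 32104.4922 KB
BDP = 263000000 bits (32875000 bytes)


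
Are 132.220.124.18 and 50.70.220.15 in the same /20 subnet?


Mask: 255.255.240.0
132.220.124.18 AND mask = 132.220.112.0
50.70.220.15 AND mask = 50.70.208.0
No, different subnets (132.220.112.0 vs 50.70.208.0)


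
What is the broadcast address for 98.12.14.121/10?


Network: 98.0.0.0/10
Host bits = 22
Set all host bits to 1:
Broadcast: 98.63.255.255


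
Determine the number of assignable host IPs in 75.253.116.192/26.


Host bits = 32 - 26 = 6
Total addresses = 2^6 = 64
Usable = total - 2 (network and broadcast)
Usable hosts: 62


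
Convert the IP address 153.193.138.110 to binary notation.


153 = 10011001
193 = 11000001
138 = 10001010
110 = 01101110
Binary: 10011001.11000001.10001010.01101110


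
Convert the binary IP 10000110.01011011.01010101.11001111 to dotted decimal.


10000110 = 134
01011011 = 91
01010101 = 85
11001111 = 207
IP: 134.91.85.207


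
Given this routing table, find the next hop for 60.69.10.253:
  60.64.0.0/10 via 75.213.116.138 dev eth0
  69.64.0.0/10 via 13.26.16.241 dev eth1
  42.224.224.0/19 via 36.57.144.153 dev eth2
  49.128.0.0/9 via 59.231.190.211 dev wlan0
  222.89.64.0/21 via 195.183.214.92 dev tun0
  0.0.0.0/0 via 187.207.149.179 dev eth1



Longest prefix match for 60.69.10.253:
  /10 60.64.0.0: MATCH
  /10 69.64.0.0: no
  /19 42.224.224.0: no
  /9 49.128.0.0: no
  /21 222.89.64.0: no
  /0 0.0.0.0: MATCH
Selected: next-hop 75.213.116.138 via eth0 (matched /10)


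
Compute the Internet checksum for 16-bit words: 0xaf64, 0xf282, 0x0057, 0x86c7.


Sum all words (with carry folding):
+ 0xaf64 = 0xaf64
+ 0xf282 = 0xa1e7
+ 0x0057 = 0xa23e
+ 0x86c7 = 0x2906
One's complement: ~0x2906
Checksum = 0xd6f9


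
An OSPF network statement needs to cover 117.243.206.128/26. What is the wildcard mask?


Subnet mask: 255.255.255.192
Wildcard = 255.255.255.255 - subnet mask
255 - 255 = 0
255 - 255 = 0
255 - 255 = 0
255 - 192 = 63
Wildcard: 0.0.0.63


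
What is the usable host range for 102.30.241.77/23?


Network: 102.30.240.0
Broadcast: 102.30.241.255
First usable = network + 1
Last usable = broadcast - 1
Range: 102.30.240.1 to 102.30.241.254


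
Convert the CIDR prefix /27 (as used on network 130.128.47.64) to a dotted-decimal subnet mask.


/27 means 27 network bits, 5 host bits
Binary: 11111111111111111111111111100000
Mask: 255.255.255.224


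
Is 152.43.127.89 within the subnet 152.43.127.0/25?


Subnet network: 152.43.127.0
Test IP AND mask: 152.43.127.0
Yes, 152.43.127.89 is in 152.43.127.0/25


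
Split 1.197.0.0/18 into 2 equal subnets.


New prefix = 18 + 1 = 19
Each subnet has 8192 addresses
  1.197.0.0/19
  1.197.32.0/19
Subnets: 1.197.0.0/19, 1.197.32.0/19


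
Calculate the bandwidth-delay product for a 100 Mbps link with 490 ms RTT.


BDP = bandwidth * RTT
= 100 Mbps * 490 ms
= 100 * 1e6 * 490 / 1000 bits
= 49000000 bits
= 6125000 bytes
= 5981.4453 KB
BDP = 49000000 bits (6125000 bytes)


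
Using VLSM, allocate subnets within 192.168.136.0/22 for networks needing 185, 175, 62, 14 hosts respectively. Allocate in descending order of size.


185 hosts -> /24 (254 usable): 192.168.136.0/24
175 hosts -> /24 (254 usable): 192.168.137.0/24
62 hosts -> /26 (62 usable): 192.168.138.0/26
14 hosts -> /28 (14 usable): 192.168.138.64/28
Allocation: 192.168.136.0/24 (185 hosts, 254 usable); 192.168.137.0/24 (175 hosts, 254 usable); 192.168.138.0/26 (62 hosts, 62 usable); 192.168.138.64/28 (14 hosts, 14 usable)


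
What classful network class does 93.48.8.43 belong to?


First octet: 93
Binary: 01011101
0xxxxxxx -> Class A (1-126)
Class A, default mask 255.0.0.0 (/8)


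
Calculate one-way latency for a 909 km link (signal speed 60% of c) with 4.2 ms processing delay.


Speed = 0.6 * 3e5 km/s = 180000 km/s
Propagation delay = 909 / 180000 = 0.005 s = 5.05 ms
Processing delay = 4.2 ms
Total one-way latency = 9.25 ms


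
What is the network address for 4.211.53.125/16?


IP:   00000100.11010011.00110101.01111101
Mask: 11111111.11111111.00000000.00000000
AND operation:
Net:  00000100.11010011.00000000.00000000
Network: 4.211.0.0/16


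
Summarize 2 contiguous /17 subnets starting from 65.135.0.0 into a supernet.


Original prefix: /17
Number of subnets: 2 = 2^1
New prefix = 17 - 1 = 16
Supernet: 65.135.0.0/16


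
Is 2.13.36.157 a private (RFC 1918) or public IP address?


RFC 1918 private ranges:
  10.0.0.0/8 (10.0.0.0 - 10.255.255.255)
  172.16.0.0/12 (172.16.0.0 - 172.31.255.255)
  192.168.0.0/16 (192.168.0.0 - 192.168.255.255)
Public (not in any RFC 1918 range)


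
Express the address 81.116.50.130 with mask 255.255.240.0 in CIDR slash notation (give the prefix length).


Binary: 11111111.11111111.11110000.00000000
Count leading 1s
Prefix: /20


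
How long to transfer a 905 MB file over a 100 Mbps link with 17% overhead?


Effective throughput = 100 * (1 - 17/100) = 83 Mbps
File size in Mb = 905 * 8 = 7240 Mb
Time = 7240 / 83
Time = 87.2289 seconds


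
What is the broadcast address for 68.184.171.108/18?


Network: 68.184.128.0/18
Host bits = 14
Set all host bits to 1:
Broadcast: 68.184.191.255


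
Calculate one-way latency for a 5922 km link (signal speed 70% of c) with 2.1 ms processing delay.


Speed = 0.7 * 3e5 km/s = 210000 km/s
Propagation delay = 5922 / 210000 = 0.0282 s = 28.2 ms
Processing delay = 2.1 ms
Total one-way latency = 30.3 ms


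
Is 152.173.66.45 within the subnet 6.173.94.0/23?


Subnet network: 6.173.94.0
Test IP AND mask: 152.173.66.0
No, 152.173.66.45 is not in 6.173.94.0/23


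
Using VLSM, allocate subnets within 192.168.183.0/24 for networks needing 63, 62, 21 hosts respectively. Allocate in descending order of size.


63 hosts -> /25 (126 usable): 192.168.183.0/25
62 hosts -> /26 (62 usable): 192.168.183.128/26
21 hosts -> /27 (30 usable): 192.168.183.192/27
Allocation: 192.168.183.0/25 (63 hosts, 126 usable); 192.168.183.128/26 (62 hosts, 62 usable); 192.168.183.192/27 (21 hosts, 30 usable)


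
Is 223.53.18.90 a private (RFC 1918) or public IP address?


RFC 1918 private ranges:
  10.0.0.0/8 (10.0.0.0 - 10.255.255.255)
  172.16.0.0/12 (172.16.0.0 - 172.31.255.255)
  192.168.0.0/16 (192.168.0.0 - 192.168.255.255)
Public (not in any RFC 1918 range)


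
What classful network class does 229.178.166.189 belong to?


First octet: 229
Binary: 11100101
1110xxxx -> Class D (224-239)
Class D (multicast), default mask N/A


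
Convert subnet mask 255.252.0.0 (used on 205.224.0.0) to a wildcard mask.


Subnet mask: 255.252.0.0
Wildcard = 255.255.255.255 - subnet mask
255 - 255 = 0
255 - 252 = 3
255 - 0 = 255
255 - 0 = 255
Wildcard: 0.3.255.255


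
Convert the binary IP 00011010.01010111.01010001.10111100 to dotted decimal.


00011010 = 26
01010111 = 87
01010001 = 81
10111100 = 188
IP: 26.87.81.188


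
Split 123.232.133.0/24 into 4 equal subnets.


New prefix = 24 + 2 = 26
Each subnet has 64 addresses
  123.232.133.0/26
  123.232.133.64/26
  123.232.133.128/26
  123.232.133.192/26
Subnets: 123.232.133.0/26, 123.232.133.64/26, 123.232.133.128/26, 123.232.133.192/26


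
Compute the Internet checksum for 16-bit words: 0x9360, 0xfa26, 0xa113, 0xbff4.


Sum all words (with carry folding):
+ 0x9360 = 0x9360
+ 0xfa26 = 0x8d87
+ 0xa113 = 0x2e9b
+ 0xbff4 = 0xee8f
One's complement: ~0xee8f
Checksum = 0x1170


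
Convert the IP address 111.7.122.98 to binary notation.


111 = 01101111
7 = 00000111
122 = 01111010
98 = 01100010
Binary: 01101111.00000111.01111010.01100010


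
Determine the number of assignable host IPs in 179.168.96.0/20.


Host bits = 32 - 20 = 12
Total addresses = 2^12 = 4096
Usable = total - 2 (network and broadcast)
Usable hosts: 4094


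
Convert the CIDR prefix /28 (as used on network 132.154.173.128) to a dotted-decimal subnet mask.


/28 means 28 network bits, 4 host bits
Binary: 11111111111111111111111111110000
Mask: 255.255.255.240


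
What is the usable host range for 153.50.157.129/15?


Network: 153.50.0.0
Broadcast: 153.51.255.255
First usable = network + 1
Last usable = broadcast - 1
Range: 153.50.0.1 to 153.51.255.254


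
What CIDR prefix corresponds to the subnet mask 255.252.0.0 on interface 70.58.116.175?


Binary: 11111111.11111100.00000000.00000000
Count leading 1s
Prefix: /14


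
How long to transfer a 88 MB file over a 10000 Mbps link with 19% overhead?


Effective throughput = 10000 * (1 - 19/100) = 8100.0 Mbps
File size in Mb = 88 * 8 = 704 Mb
Time = 704 / 8100.0
Time = 0.0869 seconds


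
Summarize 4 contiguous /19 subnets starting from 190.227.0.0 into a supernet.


Original prefix: /19
Number of subnets: 4 = 2^2
New prefix = 19 - 2 = 17
Supernet: 190.227.0.0/17


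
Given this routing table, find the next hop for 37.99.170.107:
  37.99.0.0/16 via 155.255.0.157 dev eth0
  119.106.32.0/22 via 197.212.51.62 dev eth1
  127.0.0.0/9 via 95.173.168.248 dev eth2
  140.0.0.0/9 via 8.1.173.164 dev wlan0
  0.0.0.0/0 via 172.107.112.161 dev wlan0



Longest prefix match for 37.99.170.107:
  /16 37.99.0.0: MATCH
  /22 119.106.32.0: no
  /9 127.0.0.0: no
  /9 140.0.0.0: no
  /0 0.0.0.0: MATCH
Selected: next-hop 155.255.0.157 via eth0 (matched /16)


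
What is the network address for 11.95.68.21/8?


IP:   00001011.01011111.01000100.00010101
Mask: 11111111.00000000.00000000.00000000
AND operation:
Net:  00001011.00000000.00000000.00000000
Network: 11.0.0.0/8


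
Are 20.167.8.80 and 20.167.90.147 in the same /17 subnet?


Mask: 255.255.128.0
20.167.8.80 AND mask = 20.167.0.0
20.167.90.147 AND mask = 20.167.0.0
Yes, same subnet (20.167.0.0)


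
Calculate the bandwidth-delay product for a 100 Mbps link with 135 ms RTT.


BDP = bandwidth * RTT
= 100 Mbps * 135 ms
= 100 * 1e6 * 135 / 1000 bits
= 13500000 bits
= 1687500 bytes
= 1647.9492 KB
BDP = 13500000 bits (1687500 bytes)


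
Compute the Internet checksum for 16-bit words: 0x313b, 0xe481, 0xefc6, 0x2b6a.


Sum all words (with carry folding):
+ 0x313b = 0x313b
+ 0xe481 = 0x15bd
+ 0xefc6 = 0x0584
+ 0x2b6a = 0x30ee
One's complement: ~0x30ee
Checksum = 0xcf11


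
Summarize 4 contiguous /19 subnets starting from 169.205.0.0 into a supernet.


Original prefix: /19
Number of subnets: 4 = 2^2
New prefix = 19 - 2 = 17
Supernet: 169.205.0.0/17


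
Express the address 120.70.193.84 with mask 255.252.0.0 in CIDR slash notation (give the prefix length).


Binary: 11111111.11111100.00000000.00000000
Count leading 1s
Prefix: /14


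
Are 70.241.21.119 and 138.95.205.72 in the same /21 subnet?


Mask: 255.255.248.0
70.241.21.119 AND mask = 70.241.16.0
138.95.205.72 AND mask = 138.95.200.0
No, different subnets (70.241.16.0 vs 138.95.200.0)


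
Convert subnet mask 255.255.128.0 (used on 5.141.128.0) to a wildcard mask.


Subnet mask: 255.255.128.0
Wildcard = 255.255.255.255 - subnet mask
255 - 255 = 0
255 - 255 = 0
255 - 128 = 127
255 - 0 = 255
Wildcard: 0.0.127.255


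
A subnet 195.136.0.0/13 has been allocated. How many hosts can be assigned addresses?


Host bits = 32 - 13 = 19
Total addresses = 2^19 = 524288
Usable = total - 2 (network and broadcast)
Usable hosts: 524286


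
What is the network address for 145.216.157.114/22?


IP:   10010001.11011000.10011101.01110010
Mask: 11111111.11111111.11111100.00000000
AND operation:
Net:  10010001.11011000.10011100.00000000
Network: 145.216.156.0/22


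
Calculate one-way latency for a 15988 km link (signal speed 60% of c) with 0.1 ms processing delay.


Speed = 0.6 * 3e5 km/s = 180000 km/s
Propagation delay = 15988 / 180000 = 0.0888 s = 88.8222 ms
Processing delay = 0.1 ms
Total one-way latency = 88.9222 ms


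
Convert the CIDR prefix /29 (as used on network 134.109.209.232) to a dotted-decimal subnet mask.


/29 means 29 network bits, 3 host bits
Binary: 11111111111111111111111111111000
Mask: 255.255.255.248


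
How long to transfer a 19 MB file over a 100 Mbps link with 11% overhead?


Effective throughput = 100 * (1 - 11/100) = 89 Mbps
File size in Mb = 19 * 8 = 152 Mb
Time = 152 / 89
Time = 1.7079 seconds


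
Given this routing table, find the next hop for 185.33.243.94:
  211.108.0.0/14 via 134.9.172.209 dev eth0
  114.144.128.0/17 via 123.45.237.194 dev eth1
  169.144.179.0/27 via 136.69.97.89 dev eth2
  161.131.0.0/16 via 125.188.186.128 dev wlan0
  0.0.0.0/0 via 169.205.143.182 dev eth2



Longest prefix match for 185.33.243.94:
  /14 211.108.0.0: no
  /17 114.144.128.0: no
  /27 169.144.179.0: no
  /16 161.131.0.0: no
  /0 0.0.0.0: MATCH
Selected: next-hop 169.205.143.182 via eth2 (matched /0)


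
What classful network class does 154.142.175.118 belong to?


First octet: 154
Binary: 10011010
10xxxxxx -> Class B (128-191)
Class B, default mask 255.255.0.0 (/16)


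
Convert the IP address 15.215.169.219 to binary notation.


15 = 00001111
215 = 11010111
169 = 10101001
219 = 11011011
Binary: 00001111.11010111.10101001.11011011


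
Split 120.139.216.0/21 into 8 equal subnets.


New prefix = 21 + 3 = 24
Each subnet has 256 addresses
  120.139.216.0/24
  120.139.217.0/24
  120.139.218.0/24
  120.139.219.0/24
  120.139.220.0/24
  120.139.221.0/24
  120.139.222.0/24
  120.139.223.0/24
Subnets: 120.139.216.0/24, 120.139.217.0/24, 120.139.218.0/24, 120.139.219.0/24, 120.139.220.0/24, 120.139.221.0/24, 120.139.222.0/24, 120.139.223.0/24


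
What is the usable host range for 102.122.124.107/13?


Network: 102.120.0.0
Broadcast: 102.127.255.255
First usable = network + 1
Last usable = broadcast - 1
Range: 102.120.0.1 to 102.127.255.254


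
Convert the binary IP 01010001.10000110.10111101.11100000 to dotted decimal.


01010001 = 81
10000110 = 134
10111101 = 189
11100000 = 224
IP: 81.134.189.224


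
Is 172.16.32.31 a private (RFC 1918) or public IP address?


RFC 1918 private ranges:
  10.0.0.0/8 (10.0.0.0 - 10.255.255.255)
  172.16.0.0/12 (172.16.0.0 - 172.31.255.255)
  192.168.0.0/16 (192.168.0.0 - 192.168.255.255)
Private (in 172.16.0.0/12)


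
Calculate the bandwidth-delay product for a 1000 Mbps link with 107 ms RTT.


BDP = bandwidth * RTT
= 1000 Mbps * 107 ms
= 1000 * 1e6 * 107 / 1000 bits
= 107000000 bits
= 13375000 bytes
= 13061.5234 KB
BDP = 107000000 bits (13375000 bytes)


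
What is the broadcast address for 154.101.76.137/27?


Network: 154.101.76.128/27
Host bits = 5
Set all host bits to 1:
Broadcast: 154.101.76.159


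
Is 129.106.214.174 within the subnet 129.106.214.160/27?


Subnet network: 129.106.214.160
Test IP AND mask: 129.106.214.160
Yes, 129.106.214.174 is in 129.106.214.160/27


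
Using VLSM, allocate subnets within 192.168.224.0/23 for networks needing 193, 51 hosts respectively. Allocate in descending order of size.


193 hosts -> /24 (254 usable): 192.168.224.0/24
51 hosts -> /26 (62 usable): 192.168.225.0/26
Allocation: 192.168.224.0/24 (193 hosts, 254 usable); 192.168.225.0/26 (51 hosts, 62 usable)


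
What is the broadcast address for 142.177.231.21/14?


Network: 142.176.0.0/14
Host bits = 18
Set all host bits to 1:
Broadcast: 142.179.255.255


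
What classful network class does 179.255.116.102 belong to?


First octet: 179
Binary: 10110011
10xxxxxx -> Class B (128-191)
Class B, default mask 255.255.0.0 (/16)


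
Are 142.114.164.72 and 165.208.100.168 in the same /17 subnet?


Mask: 255.255.128.0
142.114.164.72 AND mask = 142.114.128.0
165.208.100.168 AND mask = 165.208.0.0
No, different subnets (142.114.128.0 vs 165.208.0.0)


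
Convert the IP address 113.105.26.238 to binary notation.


113 = 01110001
105 = 01101001
26 = 00011010
238 = 11101110
Binary: 01110001.01101001.00011010.11101110


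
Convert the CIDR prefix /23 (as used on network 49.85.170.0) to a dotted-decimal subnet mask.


/23 means 23 network bits, 9 host bits
Binary: 11111111111111111111111000000000
Mask: 255.255.254.0


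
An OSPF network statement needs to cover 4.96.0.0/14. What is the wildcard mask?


Subnet mask: 255.252.0.0
Wildcard = 255.255.255.255 - subnet mask
255 - 255 = 0
255 - 252 = 3
255 - 0 = 255
255 - 0 = 255
Wildcard: 0.3.255.255


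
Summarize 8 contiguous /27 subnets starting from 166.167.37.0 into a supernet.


Original prefix: /27
Number of subnets: 8 = 2^3
New prefix = 27 - 3 = 24
Supernet: 166.167.37.0/24


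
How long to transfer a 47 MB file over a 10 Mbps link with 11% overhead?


Effective throughput = 10 * (1 - 11/100) = 8.9 Mbps
File size in Mb = 47 * 8 = 376 Mb
Time = 376 / 8.9
Time = 42.2472 seconds


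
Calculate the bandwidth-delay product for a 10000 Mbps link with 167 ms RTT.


BDP = bandwidth * RTT
= 10000 Mbps * 167 ms
= 10000 * 1e6 * 167 / 1000 bits
= 1670000000 bits
= 208750000 bytes
= 203857.4219 KB
BDP = 1670000000 bits (208750000 bytes)


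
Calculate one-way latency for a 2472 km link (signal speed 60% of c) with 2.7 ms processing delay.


Speed = 0.6 * 3e5 km/s = 180000 km/s
Propagation delay = 2472 / 180000 = 0.0137 s = 13.7333 ms
Processing delay = 2.7 ms
Total one-way latency = 16.4333 ms


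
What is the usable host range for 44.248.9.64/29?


Network: 44.248.9.64
Broadcast: 44.248.9.71
First usable = network + 1
Last usable = broadcast - 1
Range: 44.248.9.65 to 44.248.9.70


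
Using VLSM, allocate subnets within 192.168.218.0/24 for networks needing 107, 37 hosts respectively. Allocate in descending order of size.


107 hosts -> /25 (126 usable): 192.168.218.0/25
37 hosts -> /26 (62 usable): 192.168.218.128/26
Allocation: 192.168.218.0/25 (107 hosts, 126 usable); 192.168.218.128/26 (37 hosts, 62 usable)


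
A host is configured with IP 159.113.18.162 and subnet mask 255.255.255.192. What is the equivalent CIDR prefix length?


Binary: 11111111.11111111.11111111.11000000
Count leading 1s
Prefix: /26


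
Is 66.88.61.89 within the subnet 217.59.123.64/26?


Subnet network: 217.59.123.64
Test IP AND mask: 66.88.61.64
No, 66.88.61.89 is not in 217.59.123.64/26


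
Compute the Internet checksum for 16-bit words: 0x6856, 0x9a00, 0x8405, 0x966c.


Sum all words (with carry folding):
+ 0x6856 = 0x6856
+ 0x9a00 = 0x0257
+ 0x8405 = 0x865c
+ 0x966c = 0x1cc9
One's complement: ~0x1cc9
Checksum = 0xe336


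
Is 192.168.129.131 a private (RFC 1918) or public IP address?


RFC 1918 private ranges:
  10.0.0.0/8 (10.0.0.0 - 10.255.255.255)
  172.16.0.0/12 (172.16.0.0 - 172.31.255.255)
  192.168.0.0/16 (192.168.0.0 - 192.168.255.255)
Private (in 192.168.0.0/16)


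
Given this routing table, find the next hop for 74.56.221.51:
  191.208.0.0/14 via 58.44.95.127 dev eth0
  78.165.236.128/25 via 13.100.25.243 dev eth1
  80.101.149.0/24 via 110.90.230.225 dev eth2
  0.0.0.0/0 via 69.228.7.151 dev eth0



Longest prefix match for 74.56.221.51:
  /14 191.208.0.0: no
  /25 78.165.236.128: no
  /24 80.101.149.0: no
  /0 0.0.0.0: MATCH
Selected: next-hop 69.228.7.151 via eth0 (matched /0)


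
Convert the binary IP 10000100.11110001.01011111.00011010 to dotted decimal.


10000100 = 132
11110001 = 241
01011111 = 95
00011010 = 26
IP: 132.241.95.26


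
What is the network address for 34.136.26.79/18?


IP:   00100010.10001000.00011010.01001111
Mask: 11111111.11111111.11000000.00000000
AND operation:
Net:  00100010.10001000.00000000.00000000
Network: 34.136.0.0/18


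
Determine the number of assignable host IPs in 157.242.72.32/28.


Host bits = 32 - 28 = 4
Total addresses = 2^4 = 16
Usable = total - 2 (network and broadcast)
Usable hosts: 14


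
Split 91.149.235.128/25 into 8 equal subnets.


New prefix = 25 + 3 = 28
Each subnet has 16 addresses
  91.149.235.128/28
  91.149.235.144/28
  91.149.235.160/28
  91.149.235.176/28
  91.149.235.192/28
  91.149.235.208/28
  91.149.235.224/28
  91.149.235.240/28
Subnets: 91.149.235.128/28, 91.149.235.144/28, 91.149.235.160/28, 91.149.235.176/28, 91.149.235.192/28, 91.149.235.208/28, 91.149.235.224/28, 91.149.235.240/28


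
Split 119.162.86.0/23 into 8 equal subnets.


New prefix = 23 + 3 = 26
Each subnet has 64 addresses
  119.162.86.0/26
  119.162.86.64/26
  119.162.86.128/26
  119.162.86.192/26
  119.162.87.0/26
  119.162.87.64/26
  119.162.87.128/26
  119.162.87.192/26
Subnets: 119.162.86.0/26, 119.162.86.64/26, 119.162.86.128/26, 119.162.86.192/26, 119.162.87.0/26, 119.162.87.64/26, 119.162.87.128/26, 119.162.87.192/26


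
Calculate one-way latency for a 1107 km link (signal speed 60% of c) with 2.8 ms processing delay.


Speed = 0.6 * 3e5 km/s = 180000 km/s
Propagation delay = 1107 / 180000 = 0.0062 s = 6.15 ms
Processing delay = 2.8 ms
Total one-way latency = 8.95 ms


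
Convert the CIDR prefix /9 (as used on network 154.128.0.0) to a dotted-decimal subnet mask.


/9 means 9 network bits, 23 host bits
Binary: 11111111100000000000000000000000
Mask: 255.128.0.0


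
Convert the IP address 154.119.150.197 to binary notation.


154 = 10011010
119 = 01110111
150 = 10010110
197 = 11000101
Binary: 10011010.01110111.10010110.11000101


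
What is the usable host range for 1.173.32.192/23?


Network: 1.173.32.0
Broadcast: 1.173.33.255
First usable = network + 1
Last usable = broadcast - 1
Range: 1.173.32.1 to 1.173.33.254


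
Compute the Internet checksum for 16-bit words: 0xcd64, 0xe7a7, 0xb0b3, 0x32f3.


Sum all words (with carry folding):
+ 0xcd64 = 0xcd64
+ 0xe7a7 = 0xb50c
+ 0xb0b3 = 0x65c0
+ 0x32f3 = 0x98b3
One's complement: ~0x98b3
Checksum = 0x674c


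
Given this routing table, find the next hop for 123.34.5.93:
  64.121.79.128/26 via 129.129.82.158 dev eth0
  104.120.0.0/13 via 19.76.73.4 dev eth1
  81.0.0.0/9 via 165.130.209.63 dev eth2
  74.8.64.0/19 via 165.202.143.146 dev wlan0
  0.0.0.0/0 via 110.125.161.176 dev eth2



Longest prefix match for 123.34.5.93:
  /26 64.121.79.128: no
  /13 104.120.0.0: no
  /9 81.0.0.0: no
  /19 74.8.64.0: no
  /0 0.0.0.0: MATCH
Selected: next-hop 110.125.161.176 via eth2 (matched /0)


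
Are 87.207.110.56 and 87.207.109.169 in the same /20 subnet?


Mask: 255.255.240.0
87.207.110.56 AND mask = 87.207.96.0
87.207.109.169 AND mask = 87.207.96.0
Yes, same subnet (87.207.96.0)


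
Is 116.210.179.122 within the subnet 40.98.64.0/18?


Subnet network: 40.98.64.0
Test IP AND mask: 116.210.128.0
No, 116.210.179.122 is not in 40.98.64.0/18


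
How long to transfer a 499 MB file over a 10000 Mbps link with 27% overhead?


Effective throughput = 10000 * (1 - 27/100) = 7300 Mbps
File size in Mb = 499 * 8 = 3992 Mb
Time = 3992 / 7300
Time = 0.5468 seconds


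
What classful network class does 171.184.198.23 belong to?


First octet: 171
Binary: 10101011
10xxxxxx -> Class B (128-191)
Class B, default mask 255.255.0.0 (/16)


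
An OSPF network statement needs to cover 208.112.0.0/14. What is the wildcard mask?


Subnet mask: 255.252.0.0
Wildcard = 255.255.255.255 - subnet mask
255 - 255 = 0
255 - 252 = 3
255 - 0 = 255
255 - 0 = 255
Wildcard: 0.3.255.255


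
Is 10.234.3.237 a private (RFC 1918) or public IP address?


RFC 1918 private ranges:
  10.0.0.0/8 (10.0.0.0 - 10.255.255.255)
  172.16.0.0/12 (172.16.0.0 - 172.31.255.255)
  192.168.0.0/16 (192.168.0.0 - 192.168.255.255)
Private (in 10.0.0.0/8)


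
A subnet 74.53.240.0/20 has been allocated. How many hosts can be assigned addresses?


Host bits = 32 - 20 = 12
Total addresses = 2^12 = 4096
Usable = total - 2 (network and broadcast)
Usable hosts: 4094


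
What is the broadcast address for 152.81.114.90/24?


Network: 152.81.114.0/24
Host bits = 8
Set all host bits to 1:
Broadcast: 152.81.114.255


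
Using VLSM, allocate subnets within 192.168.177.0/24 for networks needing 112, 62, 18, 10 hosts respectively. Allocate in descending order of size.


112 hosts -> /25 (126 usable): 192.168.177.0/25
62 hosts -> /26 (62 usable): 192.168.177.128/26
18 hosts -> /27 (30 usable): 192.168.177.192/27
10 hosts -> /28 (14 usable): 192.168.177.224/28
Allocation: 192.168.177.0/25 (112 hosts, 126 usable); 192.168.177.128/26 (62 hosts, 62 usable); 192.168.177.192/27 (18 hosts, 30 usable); 192.168.177.224/28 (10 hosts, 14 usable)


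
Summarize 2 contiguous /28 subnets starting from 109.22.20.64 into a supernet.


Original prefix: /28
Number of subnets: 2 = 2^1
New prefix = 28 - 1 = 27
Supernet: 109.22.20.64/27


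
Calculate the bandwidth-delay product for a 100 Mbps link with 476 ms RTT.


BDP = bandwidth * RTT
= 100 Mbps * 476 ms
= 100 * 1e6 * 476 / 1000 bits
= 47600000 bits
= 5950000 bytes
= 5810.5469 KB
BDP = 47600000 bits (5950000 bytes)


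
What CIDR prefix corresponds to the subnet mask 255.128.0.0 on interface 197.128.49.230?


Binary: 11111111.10000000.00000000.00000000
Count leading 1s
Prefix: /9


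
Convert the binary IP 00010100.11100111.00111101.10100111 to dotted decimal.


00010100 = 20
11100111 = 231
00111101 = 61
10100111 = 167
IP: 20.231.61.167


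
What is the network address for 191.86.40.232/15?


IP:   10111111.01010110.00101000.11101000
Mask: 11111111.11111110.00000000.00000000
AND operation:
Net:  10111111.01010110.00000000.00000000
Network: 191.86.0.0/15


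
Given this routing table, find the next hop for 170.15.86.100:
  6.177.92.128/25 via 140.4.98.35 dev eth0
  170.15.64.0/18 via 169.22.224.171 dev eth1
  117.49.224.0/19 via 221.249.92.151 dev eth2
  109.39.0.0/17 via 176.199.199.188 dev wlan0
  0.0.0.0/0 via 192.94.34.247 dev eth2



Longest prefix match for 170.15.86.100:
  /25 6.177.92.128: no
  /18 170.15.64.0: MATCH
  /19 117.49.224.0: no
  /17 109.39.0.0: no
  /0 0.0.0.0: MATCH
Selected: next-hop 169.22.224.171 via eth1 (matched /18)


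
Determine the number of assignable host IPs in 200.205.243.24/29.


Host bits = 32 - 29 = 3
Total addresses = 2^3 = 8
Usable = total - 2 (network and broadcast)
Usable hosts: 6


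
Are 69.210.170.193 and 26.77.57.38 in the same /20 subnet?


Mask: 255.255.240.0
69.210.170.193 AND mask = 69.210.160.0
26.77.57.38 AND mask = 26.77.48.0
No, different subnets (69.210.160.0 vs 26.77.48.0)


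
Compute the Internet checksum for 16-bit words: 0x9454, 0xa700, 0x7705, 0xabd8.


Sum all words (with carry folding):
+ 0x9454 = 0x9454
+ 0xa700 = 0x3b55
+ 0x7705 = 0xb25a
+ 0xabd8 = 0x5e33
One's complement: ~0x5e33
Checksum = 0xa1cc


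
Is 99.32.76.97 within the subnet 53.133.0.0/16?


Subnet network: 53.133.0.0
Test IP AND mask: 99.32.0.0
No, 99.32.76.97 is not in 53.133.0.0/16


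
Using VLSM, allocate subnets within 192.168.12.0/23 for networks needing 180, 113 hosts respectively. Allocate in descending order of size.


180 hosts -> /24 (254 usable): 192.168.12.0/24
113 hosts -> /25 (126 usable): 192.168.13.0/25
Allocation: 192.168.12.0/24 (180 hosts, 254 usable); 192.168.13.0/25 (113 hosts, 126 usable)


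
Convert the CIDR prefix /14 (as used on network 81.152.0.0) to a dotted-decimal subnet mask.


/14 means 14 network bits, 18 host bits
Binary: 11111111111111000000000000000000
Mask: 255.252.0.0


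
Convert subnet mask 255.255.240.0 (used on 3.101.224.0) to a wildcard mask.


Subnet mask: 255.255.240.0
Wildcard = 255.255.255.255 - subnet mask
255 - 255 = 0
255 - 255 = 0
255 - 240 = 15
255 - 0 = 255
Wildcard: 0.0.15.255


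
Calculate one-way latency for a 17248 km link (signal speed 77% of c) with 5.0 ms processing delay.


Speed = 0.77 * 3e5 km/s = 231000 km/s
Propagation delay = 17248 / 231000 = 0.0747 s = 74.6667 ms
Processing delay = 5.0 ms
Total one-way latency = 79.6667 ms


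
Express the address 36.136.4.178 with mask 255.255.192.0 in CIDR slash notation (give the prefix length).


Binary: 11111111.11111111.11000000.00000000
Count leading 1s
Prefix: /18


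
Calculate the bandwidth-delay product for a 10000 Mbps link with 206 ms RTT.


BDP = bandwidth * RTT
= 10000 Mbps * 206 ms
= 10000 * 1e6 * 206 / 1000 bits
= 2060000000 bits
= 257500000 bytes
= 251464.8438 KB
BDP = 2060000000 bits (257500000 bytes)


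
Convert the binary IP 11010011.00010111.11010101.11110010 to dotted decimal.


11010011 = 211
00010111 = 23
11010101 = 213
11110010 = 242
IP: 211.23.213.242


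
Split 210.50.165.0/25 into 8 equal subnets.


New prefix = 25 + 3 = 28
Each subnet has 16 addresses
  210.50.165.0/28
  210.50.165.16/28
  210.50.165.32/28
  210.50.165.48/28
  210.50.165.64/28
  210.50.165.80/28
  210.50.165.96/28
  210.50.165.112/28
Subnets: 210.50.165.0/28, 210.50.165.16/28, 210.50.165.32/28, 210.50.165.48/28, 210.50.165.64/28, 210.50.165.80/28, 210.50.165.96/28, 210.50.165.112/28


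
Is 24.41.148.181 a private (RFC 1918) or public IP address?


RFC 1918 private ranges:
  10.0.0.0/8 (10.0.0.0 - 10.255.255.255)
  172.16.0.0/12 (172.16.0.0 - 172.31.255.255)
  192.168.0.0/16 (192.168.0.0 - 192.168.255.255)
Public (not in any RFC 1918 range)


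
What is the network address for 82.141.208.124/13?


IP:   01010010.10001101.11010000.01111100
Mask: 11111111.11111000.00000000.00000000
AND operation:
Net:  01010010.10001000.00000000.00000000
Network: 82.136.0.0/13


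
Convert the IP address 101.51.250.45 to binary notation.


101 = 01100101
51 = 00110011
250 = 11111010
45 = 00101101
Binary: 01100101.00110011.11111010.00101101


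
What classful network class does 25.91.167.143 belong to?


First octet: 25
Binary: 00011001
0xxxxxxx -> Class A (1-126)
Class A, default mask 255.0.0.0 (/8)


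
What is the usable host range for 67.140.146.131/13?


Network: 67.136.0.0
Broadcast: 67.143.255.255
First usable = network + 1
Last usable = broadcast - 1
Range: 67.136.0.1 to 67.143.255.254


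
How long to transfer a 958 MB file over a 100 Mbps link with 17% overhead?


Effective throughput = 100 * (1 - 17/100) = 83 Mbps
File size in Mb = 958 * 8 = 7664 Mb
Time = 7664 / 83
Time = 92.3373 seconds


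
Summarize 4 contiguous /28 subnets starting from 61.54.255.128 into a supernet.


Original prefix: /28
Number of subnets: 4 = 2^2
New prefix = 28 - 2 = 26
Supernet: 61.54.255.128/26


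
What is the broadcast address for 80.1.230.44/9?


Network: 80.0.0.0/9
Host bits = 23
Set all host bits to 1:
Broadcast: 80.127.255.255


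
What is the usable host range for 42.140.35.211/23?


Network: 42.140.34.0
Broadcast: 42.140.35.255
First usable = network + 1
Last usable = broadcast - 1
Range: 42.140.34.1 to 42.140.35.254


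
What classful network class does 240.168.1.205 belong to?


First octet: 240
Binary: 11110000
1111xxxx -> Class E (240-255)
Class E (reserved), default mask N/A


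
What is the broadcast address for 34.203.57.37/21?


Network: 34.203.56.0/21
Host bits = 11
Set all host bits to 1:
Broadcast: 34.203.63.255


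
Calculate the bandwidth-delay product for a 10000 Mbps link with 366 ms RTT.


BDP = bandwidth * RTT
= 10000 Mbps * 366 ms
= 10000 * 1e6 * 366 / 1000 bits
= 3660000000 bits
= 457500000 bytes
= 446777.3438 KB
BDP = 3660000000 bits (457500000 bytes)


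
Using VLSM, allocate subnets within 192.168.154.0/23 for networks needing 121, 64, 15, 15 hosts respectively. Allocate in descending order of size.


121 hosts -> /25 (126 usable): 192.168.154.0/25
64 hosts -> /25 (126 usable): 192.168.154.128/25
15 hosts -> /27 (30 usable): 192.168.155.0/27
15 hosts -> /27 (30 usable): 192.168.155.32/27
Allocation: 192.168.154.0/25 (121 hosts, 126 usable); 192.168.154.128/25 (64 hosts, 126 usable); 192.168.155.0/27 (15 hosts, 30 usable); 192.168.155.32/27 (15 hosts, 30 usable)


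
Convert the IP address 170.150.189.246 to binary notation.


170 = 10101010
150 = 10010110
189 = 10111101
246 = 11110110
Binary: 10101010.10010110.10111101.11110110


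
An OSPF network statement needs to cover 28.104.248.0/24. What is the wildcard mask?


Subnet mask: 255.255.255.0
Wildcard = 255.255.255.255 - subnet mask
255 - 255 = 0
255 - 255 = 0
255 - 255 = 0
255 - 0 = 255
Wildcard: 0.0.0.255


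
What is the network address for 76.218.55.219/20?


IP:   01001100.11011010.00110111.11011011
Mask: 11111111.11111111.11110000.00000000
AND operation:
Net:  01001100.11011010.00110000.00000000
Network: 76.218.48.0/20


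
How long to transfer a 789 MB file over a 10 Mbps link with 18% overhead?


Effective throughput = 10 * (1 - 18/100) = 8.2 Mbps
File size in Mb = 789 * 8 = 6312 Mb
Time = 6312 / 8.2
Time = 769.7561 seconds


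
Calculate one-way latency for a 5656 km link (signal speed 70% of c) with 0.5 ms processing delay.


Speed = 0.7 * 3e5 km/s = 210000 km/s
Propagation delay = 5656 / 210000 = 0.0269 s = 26.9333 ms
Processing delay = 0.5 ms
Total one-way latency = 27.4333 ms


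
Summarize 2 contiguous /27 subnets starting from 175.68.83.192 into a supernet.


Original prefix: /27
Number of subnets: 2 = 2^1
New prefix = 27 - 1 = 26
Supernet: 175.68.83.192/26


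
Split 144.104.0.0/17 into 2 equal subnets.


New prefix = 17 + 1 = 18
Each subnet has 16384 addresses
  144.104.0.0/18
  144.104.64.0/18
Subnets: 144.104.0.0/18, 144.104.64.0/18


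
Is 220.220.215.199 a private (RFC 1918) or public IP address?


RFC 1918 private ranges:
  10.0.0.0/8 (10.0.0.0 - 10.255.255.255)
  172.16.0.0/12 (172.16.0.0 - 172.31.255.255)
  192.168.0.0/16 (192.168.0.0 - 192.168.255.255)
Public (not in any RFC 1918 range)


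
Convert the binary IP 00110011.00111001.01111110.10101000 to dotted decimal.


00110011 = 51
00111001 = 57
01111110 = 126
10101000 = 168
IP: 51.57.126.168


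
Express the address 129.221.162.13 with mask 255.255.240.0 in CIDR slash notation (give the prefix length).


Binary: 11111111.11111111.11110000.00000000
Count leading 1s
Prefix: /20


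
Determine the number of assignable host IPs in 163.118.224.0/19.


Host bits = 32 - 19 = 13
Total addresses = 2^13 = 8192
Usable = total - 2 (network and broadcast)
Usable hosts: 8190


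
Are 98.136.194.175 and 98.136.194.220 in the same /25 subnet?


Mask: 255.255.255.128
98.136.194.175 AND mask = 98.136.194.128
98.136.194.220 AND mask = 98.136.194.128
Yes, same subnet (98.136.194.128)


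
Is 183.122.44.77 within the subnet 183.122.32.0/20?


Subnet network: 183.122.32.0
Test IP AND mask: 183.122.32.0
Yes, 183.122.44.77 is in 183.122.32.0/20


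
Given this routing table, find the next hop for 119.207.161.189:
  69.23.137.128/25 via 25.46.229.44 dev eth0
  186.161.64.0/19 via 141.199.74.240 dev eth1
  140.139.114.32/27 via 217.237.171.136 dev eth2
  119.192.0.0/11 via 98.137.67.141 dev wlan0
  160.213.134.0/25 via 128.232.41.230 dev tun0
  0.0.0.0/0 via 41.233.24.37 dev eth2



Longest prefix match for 119.207.161.189:
  /25 69.23.137.128: no
  /19 186.161.64.0: no
  /27 140.139.114.32: no
  /11 119.192.0.0: MATCH
  /25 160.213.134.0: no
  /0 0.0.0.0: MATCH
Selected: next-hop 98.137.67.141 via wlan0 (matched /11)
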